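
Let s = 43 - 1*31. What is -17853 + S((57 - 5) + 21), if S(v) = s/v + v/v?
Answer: -1303184/73 ≈ -17852.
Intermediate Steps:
s = 12 (s = 43 - 31 = 12)
S(v) = 1 + 12/v (S(v) = 12/v + v/v = 12/v + 1 = 1 + 12/v)
-17853 + S((57 - 5) + 21) = -17853 + (12 + ((57 - 5) + 21))/((57 - 5) + 21) = -17853 + (12 + (52 + 21))/(52 + 21) = -17853 + (12 + 73)/73 = -17853 + (1/73)*85 = -17853 + 85/73 = -1303184/73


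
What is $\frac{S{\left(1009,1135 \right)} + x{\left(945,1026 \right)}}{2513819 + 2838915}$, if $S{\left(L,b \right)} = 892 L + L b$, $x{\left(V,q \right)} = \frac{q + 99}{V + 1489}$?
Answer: $\frac{4978122587}{13028554556} \approx 0.38209$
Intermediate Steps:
$x{\left(V,q \right)} = \frac{99 + q}{1489 + V}$
$\frac{S{\left(1009,1135 \right)} + x{\left(945,1026 \right)}}{2513819 + 2838915} = \frac{1009 \left(892 + 1135\right) + \frac{99 + 1026}{1489 + 945}}{2513819 + 2838915} = \frac{1009 \cdot 2027 + \frac{1}{2434} \cdot 1125}{5352734} = \left(2045243 + \frac{1}{2434} \cdot 1125\right) \frac{1}{5352734} = \left(2045243 + \frac{1125}{2434}\right) \frac{1}{5352734} = \frac{4978122587}{2434} \cdot \frac{1}{5352734} = \frac{4978122587}{13028554556}$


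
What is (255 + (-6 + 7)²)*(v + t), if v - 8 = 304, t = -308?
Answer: 1024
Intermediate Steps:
v = 312 (v = 8 + 304 = 312)
(255 + (-6 + 7)²)*(v + t) = (255 + (-6 + 7)²)*(312 - 308) = (255 + 1²)*4 = (255 + 1)*4 = 256*4 = 1024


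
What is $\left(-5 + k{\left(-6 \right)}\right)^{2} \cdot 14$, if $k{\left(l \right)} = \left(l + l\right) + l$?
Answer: $7406$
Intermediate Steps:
$k{\left(l \right)} = 3 l$ ($k{\left(l \right)} = 2 l + l = 3 l$)
$\left(-5 + k{\left(-6 \right)}\right)^{2} \cdot 14 = \left(-5 + 3 \left(-6\right)\right)^{2} \cdot 14 = \left(-5 - 18\right)^{2} \cdot 14 = \left(-23\right)^{2} \cdot 14 = 529 \cdot 14 = 7406$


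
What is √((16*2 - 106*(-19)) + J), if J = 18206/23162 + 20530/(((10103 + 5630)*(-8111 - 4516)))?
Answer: √1203775449932502336715859371/766896101457 ≈ 45.241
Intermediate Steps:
J = 1808169601943/2300688304371 (J = 18206*(1/23162) + 20530/((15733*(-12627))) = 9103/11581 + 20530/(-198660591) = 9103/11581 + 20530*(-1/198660591) = 9103/11581 - 20530/198660591 = 1808169601943/2300688304371 ≈ 0.78593)
√((16*2 - 106*(-19)) + J) = √((16*2 - 106*(-19)) + 1808169601943/2300688304371) = √((32 + 2014) + 1808169601943/2300688304371) = √(2046 + 1808169601943/2300688304371) = √(4709016440345009/2300688304371) = √1203775449932502336715859371/766896101457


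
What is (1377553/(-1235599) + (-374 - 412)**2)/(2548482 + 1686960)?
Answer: 40176144329/275437257882 ≈ 0.14586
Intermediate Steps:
(1377553/(-1235599) + (-374 - 412)**2)/(2548482 + 1686960) = (1377553*(-1/1235599) + (-786)**2)/4235442 = (-1377553/1235599 + 617796)*(1/4235442) = (763346742251/1235599)*(1/4235442) = 40176144329/275437257882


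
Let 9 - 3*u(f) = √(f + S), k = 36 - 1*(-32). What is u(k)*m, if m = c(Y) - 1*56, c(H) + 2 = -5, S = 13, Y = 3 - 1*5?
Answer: 0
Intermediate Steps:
Y = -2 (Y = 3 - 5 = -2)
c(H) = -7 (c(H) = -2 - 5 = -7)
k = 68 (k = 36 + 32 = 68)
u(f) = 3 - √(13 + f)/3 (u(f) = 3 - √(f + 13)/3 = 3 - √(13 + f)/3)
m = -63 (m = -7 - 1*56 = -7 - 56 = -63)
u(k)*m = (3 - √(13 + 68)/3)*(-63) = (3 - √81/3)*(-63) = (3 - ⅓*9)*(-63) = (3 - 3)*(-63) = 0*(-63) = 0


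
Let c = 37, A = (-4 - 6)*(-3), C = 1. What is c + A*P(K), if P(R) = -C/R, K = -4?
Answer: 89/2 ≈ 44.500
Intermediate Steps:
P(R) = -1/R
A = 30 (A = -10*(-3) = 30)
c + A*P(K) = 37 + 30*(-1/(-4)) = 37 + 30*(-1*(-¼)) = 37 + 30*(¼) = 37 + 15/2 = 89/2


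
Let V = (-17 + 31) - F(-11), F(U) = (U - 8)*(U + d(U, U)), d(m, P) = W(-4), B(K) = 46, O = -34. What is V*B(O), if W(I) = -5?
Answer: -13340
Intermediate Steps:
d(m, P) = -5
F(U) = (-8 + U)*(-5 + U) (F(U) = (U - 8)*(U - 5) = (-8 + U)*(-5 + U))
V = -290 (V = (-17 + 31) - (40 + (-11)**2 - 13*(-11)) = 14 - (40 + 121 + 143) = 14 - 1*304 = 14 - 304 = -290)
V*B(O) = -290*46 = -13340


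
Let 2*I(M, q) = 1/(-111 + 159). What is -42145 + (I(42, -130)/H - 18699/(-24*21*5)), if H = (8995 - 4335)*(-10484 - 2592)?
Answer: -246491330613569/5849679360 ≈ -42138.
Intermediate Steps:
I(M, q) = 1/96 (I(M, q) = 1/(2*(-111 + 159)) = (½)/48 = (½)*(1/48) = 1/96)
H = -60934160 (H = 4660*(-13076) = -60934160)
-42145 + (I(42, -130)/H - 18699/(-24*21*5)) = -42145 + ((1/96)/(-60934160) - 18699/(-24*21*5)) = -42145 + ((1/96)*(-1/60934160) - 18699/((-504*5))) = -42145 + (-1/5849679360 - 18699/(-2520)) = -42145 + (-1/5849679360 - 18699*(-1/2520)) = -42145 + (-1/5849679360 + 6233/840) = -42145 + 43406013631/5849679360 = -246491330613569/5849679360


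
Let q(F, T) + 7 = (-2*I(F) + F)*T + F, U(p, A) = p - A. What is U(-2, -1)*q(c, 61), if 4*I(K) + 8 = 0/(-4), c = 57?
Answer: -3771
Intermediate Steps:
I(K) = -2 (I(K) = -2 + (0/(-4))/4 = -2 + (0*(-¼))/4 = -2 + (¼)*0 = -2 + 0 = -2)
q(F, T) = -7 + F + T*(4 + F) (q(F, T) = -7 + ((-2*(-2) + F)*T + F) = -7 + ((4 + F)*T + F) = -7 + (T*(4 + F) + F) = -7 + (F + T*(4 + F)) = -7 + F + T*(4 + F))
U(-2, -1)*q(c, 61) = (-2 - 1*(-1))*(-7 + 57 + 4*61 + 57*61) = (-2 + 1)*(-7 + 57 + 244 + 3477) = -1*3771 = -3771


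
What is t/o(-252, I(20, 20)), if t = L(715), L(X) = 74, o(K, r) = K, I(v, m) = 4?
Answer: -37/126 ≈ -0.29365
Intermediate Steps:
t = 74
t/o(-252, I(20, 20)) = 74/(-252) = 74*(-1/252) = -37/126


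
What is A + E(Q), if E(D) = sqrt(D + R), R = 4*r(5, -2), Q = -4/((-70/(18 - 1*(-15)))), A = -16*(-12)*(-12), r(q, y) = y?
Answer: -2304 + I*sqrt(7490)/35 ≈ -2304.0 + 2.4727*I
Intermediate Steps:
A = -2304 (A = 192*(-12) = -2304)
Q = 66/35 (Q = -4/((-70/(18 + 15))) = -4/((-70/33)) = -4/((-70*1/33)) = -4/(-70/33) = -4*(-33/70) = 66/35 ≈ 1.8857)
R = -8 (R = 4*(-2) = -8)
E(D) = sqrt(-8 + D) (E(D) = sqrt(D - 8) = sqrt(-8 + D))
A + E(Q) = -2304 + sqrt(-8 + 66/35) = -2304 + sqrt(-214/35) = -2304 + I*sqrt(7490)/35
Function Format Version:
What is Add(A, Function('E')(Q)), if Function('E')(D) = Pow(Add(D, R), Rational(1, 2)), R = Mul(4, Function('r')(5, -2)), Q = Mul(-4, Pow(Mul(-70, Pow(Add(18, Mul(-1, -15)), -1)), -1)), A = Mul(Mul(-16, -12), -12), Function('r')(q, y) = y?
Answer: Add(-2304, Mul(Rational(1, 35), I, Pow(7490, Rational(1, 2)))) ≈ Add(-2304.0, Mul(2.4727, I))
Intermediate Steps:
A = -2304 (A = Mul(192, -12) = -2304)
Q = Rational(66, 35) (Q = Mul(-4, Pow(Mul(-70, Pow(Add(18, 15), -1)), -1)) = Mul(-4, Pow(Mul(-70, Pow(33, -1)), -1)) = Mul(-4, Pow(Mul(-70, Rational(1, 33)), -1)) = Mul(-4, Pow(Rational(-70, 33), -1)) = Mul(-4, Rational(-33, 70)) = Rational(66, 35) ≈ 1.8857)
R = -8 (R = Mul(4, -2) = -8)
Function('E')(D) = Pow(Add(-8, D), Rational(1, 2)) (Function('E')(D) = Pow(Add(D, -8), Rational(1, 2)) = Pow(Add(-8, D), Rational(1, 2)))
Add(A, Function('E')(Q)) = Add(-2304, Pow(Add(-8, Rational(66, 35)), Rational(1, 2))) = Add(-2304, Pow(Rational(-214, 35), Rational(1, 2))) = Add(-2304, Mul(Rational(1, 35), I, Pow(7490, Rational(1, 2))))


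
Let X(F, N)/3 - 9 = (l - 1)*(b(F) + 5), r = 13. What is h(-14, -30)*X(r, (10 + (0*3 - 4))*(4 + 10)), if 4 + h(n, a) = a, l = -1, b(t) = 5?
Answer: 1122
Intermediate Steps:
h(n, a) = -4 + a
X(F, N) = -33 (X(F, N) = 27 + 3*((-1 - 1)*(5 + 5)) = 27 + 3*(-2*10) = 27 + 3*(-20) = 27 - 60 = -33)
h(-14, -30)*X(r, (10 + (0*3 - 4))*(4 + 10)) = (-4 - 30)*(-33) = -34*(-33) = 1122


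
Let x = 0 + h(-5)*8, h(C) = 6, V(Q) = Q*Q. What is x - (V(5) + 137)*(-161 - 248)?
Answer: 66306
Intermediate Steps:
V(Q) = Q²
x = 48 (x = 0 + 6*8 = 0 + 48 = 48)
x - (V(5) + 137)*(-161 - 248) = 48 - (5² + 137)*(-161 - 248) = 48 - (25 + 137)*(-409) = 48 - 162*(-409) = 48 - 1*(-66258) = 48 + 66258 = 66306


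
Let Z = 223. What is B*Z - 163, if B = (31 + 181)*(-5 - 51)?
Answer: -2647619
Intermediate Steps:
B = -11872 (B = 212*(-56) = -11872)
B*Z - 163 = -11872*223 - 163 = -2647456 - 163 = -2647619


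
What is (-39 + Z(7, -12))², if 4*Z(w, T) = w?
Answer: 22201/16 ≈ 1387.6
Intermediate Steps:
Z(w, T) = w/4
(-39 + Z(7, -12))² = (-39 + (¼)*7)² = (-39 + 7/4)² = (-149/4)² = 22201/16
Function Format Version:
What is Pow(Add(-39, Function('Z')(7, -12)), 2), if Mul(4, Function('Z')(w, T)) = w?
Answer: Rational(22201, 16) ≈ 1387.6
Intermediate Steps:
Function('Z')(w, T) = Mul(Rational(1, 4), w)
Pow(Add(-39, Function('Z')(7, -12)), 2) = Pow(Add(-39, Mul(Rational(1, 4), 7)), 2) = Pow(Add(-39, Rational(7, 4)), 2) = Pow(Rational(-149, 4), 2) = Rational(22201, 16)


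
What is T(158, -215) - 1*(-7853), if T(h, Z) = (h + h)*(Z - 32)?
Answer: -70199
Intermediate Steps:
T(h, Z) = 2*h*(-32 + Z) (T(h, Z) = (2*h)*(-32 + Z) = 2*h*(-32 + Z))
T(158, -215) - 1*(-7853) = 2*158*(-32 - 215) - 1*(-7853) = 2*158*(-247) + 7853 = -78052 + 7853 = -70199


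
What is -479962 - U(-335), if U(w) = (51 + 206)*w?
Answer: -393867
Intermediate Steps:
U(w) = 257*w
-479962 - U(-335) = -479962 - 257*(-335) = -479962 - 1*(-86095) = -479962 + 86095 = -393867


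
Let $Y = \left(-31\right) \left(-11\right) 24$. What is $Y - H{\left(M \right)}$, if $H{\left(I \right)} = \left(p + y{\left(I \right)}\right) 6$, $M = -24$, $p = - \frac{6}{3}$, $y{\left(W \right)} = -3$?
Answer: $8214$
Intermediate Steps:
$p = -2$ ($p = \left(-6\right) \frac{1}{3} = -2$)
$H{\left(I \right)} = -30$ ($H{\left(I \right)} = \left(-2 - 3\right) 6 = \left(-5\right) 6 = -30$)
$Y = 8184$ ($Y = 341 \cdot 24 = 8184$)
$Y - H{\left(M \right)} = 8184 - -30 = 8184 + 30 = 8214$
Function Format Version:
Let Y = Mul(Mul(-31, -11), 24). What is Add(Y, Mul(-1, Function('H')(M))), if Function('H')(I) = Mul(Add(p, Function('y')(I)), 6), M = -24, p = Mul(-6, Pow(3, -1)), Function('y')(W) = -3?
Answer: 8214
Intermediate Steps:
p = -2 (p = Mul(-6, Rational(1, 3)) = -2)
Function('H')(I) = -30 (Function('H')(I) = Mul(Add(-2, -3), 6) = Mul(-5, 6) = -30)
Y = 8184 (Y = Mul(341, 24) = 8184)
Add(Y, Mul(-1, Function('H')(M))) = Add(8184, Mul(-1, -30)) = Add(8184, 30) = 8214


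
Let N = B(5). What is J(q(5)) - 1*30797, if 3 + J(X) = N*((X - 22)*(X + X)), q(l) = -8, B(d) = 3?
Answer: -29360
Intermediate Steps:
N = 3
J(X) = -3 + 6*X*(-22 + X) (J(X) = -3 + 3*((X - 22)*(X + X)) = -3 + 3*((-22 + X)*(2*X)) = -3 + 3*(2*X*(-22 + X)) = -3 + 6*X*(-22 + X))
J(q(5)) - 1*30797 = (-3 - 132*(-8) + 6*(-8)²) - 1*30797 = (-3 + 1056 + 6*64) - 30797 = (-3 + 1056 + 384) - 30797 = 1437 - 30797 = -29360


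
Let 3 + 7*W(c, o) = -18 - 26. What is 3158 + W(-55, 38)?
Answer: 22059/7 ≈ 3151.3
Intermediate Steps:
W(c, o) = -47/7 (W(c, o) = -3/7 + (-18 - 26)/7 = -3/7 + (⅐)*(-44) = -3/7 - 44/7 = -47/7)
3158 + W(-55, 38) = 3158 - 47/7 = 22059/7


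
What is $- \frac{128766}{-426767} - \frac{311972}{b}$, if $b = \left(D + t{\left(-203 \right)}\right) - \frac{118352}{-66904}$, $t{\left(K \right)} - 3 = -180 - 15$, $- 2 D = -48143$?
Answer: $- \frac{17978965262314}{1408818196335} \approx -12.762$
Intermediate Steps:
$D = \frac{48143}{2}$ ($D = \left(- \frac{1}{2}\right) \left(-48143\right) = \frac{48143}{2} \approx 24072.0$)
$t{\left(K \right)} = -192$ ($t{\left(K \right)} = 3 - 195 = -192$)
$b = \frac{399438105}{16726}$ ($b = \left(\frac{48143}{2} - 192\right) - \frac{118352}{-66904} = \frac{47759}{2} - - \frac{14794}{8363} = \frac{47759}{2} + \frac{14794}{8363} = \frac{399438105}{16726} \approx 23881.0$)
$- \frac{128766}{-426767} - \frac{311972}{b} = - \frac{128766}{-426767} - \frac{311972}{\frac{399438105}{16726}} = \left(-128766\right) \left(- \frac{1}{426767}\right) - \frac{5218043672}{399438105} = \frac{11706}{38797} - \frac{5218043672}{399438105} = - \frac{17978965262314}{1408818196335}$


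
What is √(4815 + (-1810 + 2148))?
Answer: √5153 ≈ 71.784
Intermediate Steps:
√(4815 + (-1810 + 2148)) = √(4815 + 338) = √5153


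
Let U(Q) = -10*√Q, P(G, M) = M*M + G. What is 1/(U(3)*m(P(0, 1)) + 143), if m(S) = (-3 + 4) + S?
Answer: 143/19249 + 20*√3/19249 ≈ 0.0092286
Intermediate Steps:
P(G, M) = G + M² (P(G, M) = M² + G = G + M²)
m(S) = 1 + S
1/(U(3)*m(P(0, 1)) + 143) = 1/((-10*√3)*(1 + (0 + 1²)) + 143) = 1/((-10*√3)*(1 + (0 + 1)) + 143) = 1/((-10*√3)*(1 + 1) + 143) = 1/(-10*√3*2 + 143) = 1/(-20*√3 + 143) = 1/(143 - 20*√3)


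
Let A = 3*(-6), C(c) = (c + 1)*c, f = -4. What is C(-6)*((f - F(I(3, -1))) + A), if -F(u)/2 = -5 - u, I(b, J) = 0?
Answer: -960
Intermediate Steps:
F(u) = 10 + 2*u (F(u) = -2*(-5 - u) = 10 + 2*u)
C(c) = c*(1 + c) (C(c) = (1 + c)*c = c*(1 + c))
A = -18
C(-6)*((f - F(I(3, -1))) + A) = (-6*(1 - 6))*((-4 - (10 + 2*0)) - 18) = (-6*(-5))*((-4 - (10 + 0)) - 18) = 30*((-4 - 1*10) - 18) = 30*((-4 - 10) - 18) = 30*(-14 - 18) = 30*(-32) = -960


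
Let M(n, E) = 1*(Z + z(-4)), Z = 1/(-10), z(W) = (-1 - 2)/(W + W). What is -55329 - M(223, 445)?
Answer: -2213171/40 ≈ -55329.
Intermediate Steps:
z(W) = -3/(2*W) (z(W) = -3*1/(2*W) = -3/(2*W))
Z = -⅒ (Z = 1*(-⅒) = -⅒ ≈ -0.10000)
M(n, E) = 11/40 (M(n, E) = 1*(-⅒ - 3/2/(-4)) = 1*(-⅒ - 3/2*(-¼)) = 1*(-⅒ + 3/8) = 1*(11/40) = 11/40)
-55329 - M(223, 445) = -55329 - 1*11/40 = -55329 - 11/40 = -2213171/40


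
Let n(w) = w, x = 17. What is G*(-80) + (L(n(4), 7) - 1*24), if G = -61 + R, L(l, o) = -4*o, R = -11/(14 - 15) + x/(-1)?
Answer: 5308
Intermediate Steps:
R = -6 (R = -11/(14 - 15) + 17/(-1) = -11/(-1) + 17*(-1) = -11*(-1) - 17 = 11 - 17 = -6)
G = -67 (G = -61 - 6 = -67)
G*(-80) + (L(n(4), 7) - 1*24) = -67*(-80) + (-4*7 - 1*24) = 5360 + (-28 - 24) = 5360 - 52 = 5308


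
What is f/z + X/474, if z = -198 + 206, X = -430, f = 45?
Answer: 8945/1896 ≈ 4.7178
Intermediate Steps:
z = 8
f/z + X/474 = 45/8 - 430/474 = 45*(1/8) - 430*1/474 = 45/8 - 215/237 = 8945/1896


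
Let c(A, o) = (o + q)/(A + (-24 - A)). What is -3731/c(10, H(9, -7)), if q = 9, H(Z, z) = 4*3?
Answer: 4264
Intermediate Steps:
H(Z, z) = 12
c(A, o) = -3/8 - o/24 (c(A, o) = (o + 9)/(A + (-24 - A)) = (9 + o)/(-24) = (9 + o)*(-1/24) = -3/8 - o/24)
-3731/c(10, H(9, -7)) = -3731/(-3/8 - 1/24*12) = -3731/(-3/8 - ½) = -3731/(-7/8) = -3731*(-8/7) = 4264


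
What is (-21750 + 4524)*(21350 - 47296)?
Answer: 446945796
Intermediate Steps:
(-21750 + 4524)*(21350 - 47296) = -17226*(-25946) = 446945796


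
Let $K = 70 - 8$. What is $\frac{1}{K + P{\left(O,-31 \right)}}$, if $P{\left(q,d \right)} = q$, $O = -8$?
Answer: $\frac{1}{54} \approx 0.018519$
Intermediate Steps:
$K = 62$ ($K = 70 - 8 = 62$)
$\frac{1}{K + P{\left(O,-31 \right)}} = \frac{1}{62 - 8} = \frac{1}{54}$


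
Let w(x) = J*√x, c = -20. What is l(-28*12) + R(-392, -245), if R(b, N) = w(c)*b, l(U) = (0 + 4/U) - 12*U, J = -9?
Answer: 338687/84 + 7056*I*√5 ≈ 4032.0 + 15778.0*I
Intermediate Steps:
w(x) = -9*√x
l(U) = -12*U + 4/U (l(U) = 4/U - 12*U = -12*U + 4/U)
R(b, N) = -18*I*b*√5 (R(b, N) = (-18*I*√5)*b = -18*I*b*√5)
l(-28*12) + R(-392, -245) = (-(-336)*12 + 4/((-28*12))) - 18*I*(-392)*√5 = (-12*(-336) + 4/(-336)) + 7056*I*√5 = (4032 + 4*(-1/336)) + 7056*I*√5 = (4032 - 1/84) + 7056*I*√5 = 338687/84 + 7056*I*√5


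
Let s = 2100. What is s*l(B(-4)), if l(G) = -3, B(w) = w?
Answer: -6300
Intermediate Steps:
s*l(B(-4)) = 2100*(-3) = -6300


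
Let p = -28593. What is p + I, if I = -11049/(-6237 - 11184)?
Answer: -166035868/5807 ≈ -28592.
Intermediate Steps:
I = 3683/5807 (I = -11049/(-17421) = -11049*(-1/17421) = 3683/5807 ≈ 0.63423)
p + I = -28593 + 3683/5807 = -166035868/5807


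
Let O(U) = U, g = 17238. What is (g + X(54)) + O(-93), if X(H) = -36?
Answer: 17109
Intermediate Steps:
(g + X(54)) + O(-93) = (17238 - 36) - 93 = 17202 - 93 = 17109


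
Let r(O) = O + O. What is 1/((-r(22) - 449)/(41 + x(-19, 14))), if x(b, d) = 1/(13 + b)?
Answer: -245/2958 ≈ -0.082826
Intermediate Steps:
r(O) = 2*O
1/((-r(22) - 449)/(41 + x(-19, 14))) = 1/((-2*22 - 449)/(41 + 1/(13 - 19))) = 1/((-1*44 - 449)/(41 + 1/(-6))) = 1/((-44 - 449)/(41 - ⅙)) = 1/(-493/245/6) = 1/(-493*6/245) = 1/(-2958/245) = -245/2958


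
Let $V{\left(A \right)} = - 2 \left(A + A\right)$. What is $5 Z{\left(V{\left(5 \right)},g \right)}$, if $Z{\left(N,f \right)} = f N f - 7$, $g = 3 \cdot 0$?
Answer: $-35$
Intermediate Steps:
$V{\left(A \right)} = - 4 A$ ($V{\left(A \right)} = - 2 \cdot 2 A = - 4 A$)
$g = 0$
$Z{\left(N,f \right)} = -7 + N f^{2}$ ($Z{\left(N,f \right)} = N f f - 7 = N f^{2} - 7 = -7 + N f^{2}$)
$5 Z{\left(V{\left(5 \right)},g \right)} = 5 \left(-7 + \left(-4\right) 5 \cdot 0^{2}\right) = 5 \left(-7 - 0\right) = 5 \left(-7 + 0\right) = 5 \left(-7\right) = -35$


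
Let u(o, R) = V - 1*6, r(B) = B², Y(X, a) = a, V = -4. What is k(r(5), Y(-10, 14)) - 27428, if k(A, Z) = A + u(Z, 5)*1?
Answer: -27413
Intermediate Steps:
u(o, R) = -10 (u(o, R) = -4 - 1*6 = -4 - 6 = -10)
k(A, Z) = -10 + A (k(A, Z) = A - 10*1 = A - 10 = -10 + A)
k(r(5), Y(-10, 14)) - 27428 = (-10 + 5²) - 27428 = (-10 + 25) - 27428 = 15 - 27428 = -27413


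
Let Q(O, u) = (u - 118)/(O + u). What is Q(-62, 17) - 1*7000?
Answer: -314899/45 ≈ -6997.8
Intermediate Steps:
Q(O, u) = (-118 + u)/(O + u)
Q(-62, 17) - 1*7000 = (-118 + 17)/(-62 + 17) - 1*7000 = -101/(-45) - 7000 = -1/45*(-101) - 7000 = 101/45 - 7000 = -314899/45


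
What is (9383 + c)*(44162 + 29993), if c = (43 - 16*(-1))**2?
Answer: 953929920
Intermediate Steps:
c = 3481 (c = (43 + 16)**2 = 59**2 = 3481)
(9383 + c)*(44162 + 29993) = (9383 + 3481)*(44162 + 29993) = 12864*74155 = 953929920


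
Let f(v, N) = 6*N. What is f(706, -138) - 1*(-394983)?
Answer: 394155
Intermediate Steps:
f(706, -138) - 1*(-394983) = 6*(-138) - 1*(-394983) = -828 + 394983 = 394155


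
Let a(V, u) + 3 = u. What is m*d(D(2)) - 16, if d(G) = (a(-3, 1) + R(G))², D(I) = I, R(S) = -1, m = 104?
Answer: 920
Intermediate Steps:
a(V, u) = -3 + u
d(G) = 9 (d(G) = ((-3 + 1) - 1)² = (-2 - 1)² = (-3)² = 9)
m*d(D(2)) - 16 = 104*9 - 16 = 936 - 16 = 920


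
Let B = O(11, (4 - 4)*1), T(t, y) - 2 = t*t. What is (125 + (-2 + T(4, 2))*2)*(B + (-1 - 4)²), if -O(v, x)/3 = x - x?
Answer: 3925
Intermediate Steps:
T(t, y) = 2 + t² (T(t, y) = 2 + t*t = 2 + t²)
O(v, x) = 0 (O(v, x) = -3*(x - x) = -3*0 = 0)
B = 0
(125 + (-2 + T(4, 2))*2)*(B + (-1 - 4)²) = (125 + (-2 + (2 + 4²))*2)*(0 + (-1 - 4)²) = (125 + (-2 + (2 + 16))*2)*(0 + (-5)²) = (125 + (-2 + 18)*2)*(0 + 25) = (125 + 16*2)*25 = (125 + 32)*25 = 157*25 = 3925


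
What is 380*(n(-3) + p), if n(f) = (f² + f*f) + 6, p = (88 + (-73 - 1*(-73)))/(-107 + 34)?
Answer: 632320/73 ≈ 8661.9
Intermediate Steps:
p = -88/73 (p = (88 + (-73 + 73))/(-73) = (88 + 0)*(-1/73) = 88*(-1/73) = -88/73 ≈ -1.2055)
n(f) = 6 + 2*f² (n(f) = (f² + f²) + 6 = 2*f² + 6 = 6 + 2*f²)
380*(n(-3) + p) = 380*((6 + 2*(-3)²) - 88/73) = 380*((6 + 2*9) - 88/73) = 380*((6 + 18) - 88/73) = 380*(24 - 88/73) = 380*(1664/73) = 632320/73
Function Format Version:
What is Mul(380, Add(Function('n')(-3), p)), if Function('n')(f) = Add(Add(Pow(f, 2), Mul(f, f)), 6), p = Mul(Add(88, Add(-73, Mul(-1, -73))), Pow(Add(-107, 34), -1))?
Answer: Rational(632320, 73) ≈ 8661.9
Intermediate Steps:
p = Rational(-88, 73) (p = Mul(Add(88, Add(-73, 73)), Pow(-73, -1)) = Mul(Add(88, 0), Rational(-1, 73)) = Mul(88, Rational(-1, 73)) = Rational(-88, 73) ≈ -1.2055)
Function('n')(f) = Add(6, Mul(2, Pow(f, 2))) (Function('n')(f) = Add(Add(Pow(f, 2), Pow(f, 2)), 6) = Add(Mul(2, Pow(f, 2)), 6) = Add(6, Mul(2, Pow(f, 2))))
Mul(380, Add(Function('n')(-3), p)) = Mul(380, Add(Add(6, Mul(2, Pow(-3, 2))), Rational(-88, 73))) = Mul(380, Add(Add(6, Mul(2, 9)), Rational(-88, 73))) = Mul(380, Add(Add(6, 18), Rational(-88, 73))) = Mul(380, Add(24, Rational(-88, 73))) = Mul(380, Rational(1664, 73)) = Rational(632320, 73)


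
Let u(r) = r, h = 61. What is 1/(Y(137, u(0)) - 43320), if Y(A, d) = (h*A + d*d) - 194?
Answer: -1/35157 ≈ -2.8444e-5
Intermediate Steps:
Y(A, d) = -194 + d**2 + 61*A (Y(A, d) = (61*A + d*d) - 194 = (61*A + d**2) - 194 = (d**2 + 61*A) - 194 = -194 + d**2 + 61*A)
1/(Y(137, u(0)) - 43320) = 1/((-194 + 0**2 + 61*137) - 43320) = 1/((-194 + 0 + 8357) - 43320) = 1/(8163 - 43320) = 1/(-35157) = -1/35157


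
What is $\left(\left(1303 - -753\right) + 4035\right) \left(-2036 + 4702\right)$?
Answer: $16238606$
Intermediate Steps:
$\left(\left(1303 - -753\right) + 4035\right) \left(-2036 + 4702\right) = \left(\left(1303 + 753\right) + 4035\right) 2666 = \left(2056 + 4035\right) 2666 = 6091 \cdot 2666 = 16238606$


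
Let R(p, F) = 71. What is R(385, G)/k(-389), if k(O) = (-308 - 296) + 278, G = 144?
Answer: -71/326 ≈ -0.21779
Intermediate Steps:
k(O) = -326 (k(O) = -604 + 278 = -326)
R(385, G)/k(-389) = 71/(-326) = 71*(-1/326) = -71/326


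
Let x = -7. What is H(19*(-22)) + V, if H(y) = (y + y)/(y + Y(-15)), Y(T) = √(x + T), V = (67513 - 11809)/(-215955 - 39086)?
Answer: 3608614372/2025790663 + 38*I*√22/7943 ≈ 1.7813 + 0.022439*I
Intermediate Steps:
V = -55704/255041 (V = 55704/(-255041) = 55704*(-1/255041) = -55704/255041 ≈ -0.21841)
Y(T) = √(-7 + T)
H(y) = 2*y/(y + I*√22) (H(y) = (y + y)/(y + √(-7 - 15)) = (2*y)/(y + √(-22)) = (2*y)/(y + I*√22) = 2*y/(y + I*√22))
H(19*(-22)) + V = 2*(19*(-22))/(19*(-22) + I*√22) - 55704/255041 = 2*(-418)/(-418 + I*√22) - 55704/255041 = -836/(-418 + I*√22) - 55704/255041 = -55704/255041 - 836/(-418 + I*√22)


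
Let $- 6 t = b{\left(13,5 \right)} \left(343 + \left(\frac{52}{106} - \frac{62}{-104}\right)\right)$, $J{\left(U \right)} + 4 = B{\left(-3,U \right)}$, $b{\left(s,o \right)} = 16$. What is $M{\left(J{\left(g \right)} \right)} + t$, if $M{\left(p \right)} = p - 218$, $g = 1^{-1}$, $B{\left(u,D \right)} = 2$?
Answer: $- \frac{783782}{689} \approx -1137.6$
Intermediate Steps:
$g = 1$
$J{\left(U \right)} = -2$ ($J{\left(U \right)} = -4 + 2 = -2$)
$t = - \frac{632202}{689}$ ($t = - \frac{16 \left(343 + \left(\frac{52}{106} - \frac{62}{-104}\right)\right)}{6} = - \frac{16 \left(343 + \left(52 \cdot \frac{1}{106} - - \frac{31}{52}\right)\right)}{6} = - \frac{16 \left(343 + \left(\frac{26}{53} + \frac{31}{52}\right)\right)}{6} = - \frac{16 \left(343 + \frac{2995}{2756}\right)}{6} = - \frac{16 \cdot \frac{948303}{2756}}{6} = \left(- \frac{1}{6}\right) \frac{3793212}{689} = - \frac{632202}{689} \approx -917.56$)
$M{\left(p \right)} = -218 + p$ ($M{\left(p \right)} = p - 218 = -218 + p$)
$M{\left(J{\left(g \right)} \right)} + t = \left(-218 - 2\right) - \frac{632202}{689} = -220 - \frac{632202}{689} = - \frac{783782}{689}$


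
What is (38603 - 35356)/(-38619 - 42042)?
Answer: -3247/80661 ≈ -0.040255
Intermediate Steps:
(38603 - 35356)/(-38619 - 42042) = 3247/(-80661) = 3247*(-1/80661) = -3247/80661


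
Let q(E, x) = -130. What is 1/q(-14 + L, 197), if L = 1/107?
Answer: -1/130 ≈ -0.0076923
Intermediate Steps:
L = 1/107 ≈ 0.0093458
1/q(-14 + L, 197) = 1/(-130) = -1/130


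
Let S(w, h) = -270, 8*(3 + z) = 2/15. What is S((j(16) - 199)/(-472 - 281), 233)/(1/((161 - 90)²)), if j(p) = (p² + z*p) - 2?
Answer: -1361070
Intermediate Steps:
z = -179/60 (z = -3 + (2/15)/8 = -3 + (2*(1/15))/8 = -3 + (⅛)*(2/15) = -3 + 1/60 = -179/60 ≈ -2.9833)
j(p) = -2 + p² - 179*p/60 (j(p) = (p² - 179*p/60) - 2 = -2 + p² - 179*p/60)
S((j(16) - 199)/(-472 - 281), 233)/(1/((161 - 90)²)) = -270*(161 - 90)² = -270*71² = -270/(1/5041) = -270/1/5041 = -270*5041 = -1361070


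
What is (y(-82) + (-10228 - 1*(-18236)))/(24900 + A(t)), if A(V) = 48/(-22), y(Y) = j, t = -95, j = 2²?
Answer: 22033/68469 ≈ 0.32180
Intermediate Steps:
j = 4
y(Y) = 4
A(V) = -24/11 (A(V) = 48*(-1/22) = -24/11)
(y(-82) + (-10228 - 1*(-18236)))/(24900 + A(t)) = (4 + (-10228 - 1*(-18236)))/(24900 - 24/11) = (4 + (-10228 + 18236))/(273876/11) = (4 + 8008)*(11/273876) = 8012*(11/273876) = 22033/68469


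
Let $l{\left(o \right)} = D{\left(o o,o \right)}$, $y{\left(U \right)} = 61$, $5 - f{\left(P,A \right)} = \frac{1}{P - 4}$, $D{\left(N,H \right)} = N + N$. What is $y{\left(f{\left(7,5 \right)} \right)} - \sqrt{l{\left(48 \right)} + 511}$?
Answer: $61 - \sqrt{5119} \approx -10.547$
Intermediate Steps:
$D{\left(N,H \right)} = 2 N$
$f{\left(P,A \right)} = 5 - \frac{1}{-4 + P}$ ($f{\left(P,A \right)} = 5 - \frac{1}{P - 4} = 5 - \frac{1}{-4 + P}$)
$l{\left(o \right)} = 2 o^{2}$ ($l{\left(o \right)} = 2 o o = 2 o^{2}$)
$y{\left(f{\left(7,5 \right)} \right)} - \sqrt{l{\left(48 \right)} + 511} = 61 - \sqrt{2 \cdot 48^{2} + 511} = 61 - \sqrt{2 \cdot 2304 + 511} = 61 - \sqrt{4608 + 511} = 61 - \sqrt{5119}$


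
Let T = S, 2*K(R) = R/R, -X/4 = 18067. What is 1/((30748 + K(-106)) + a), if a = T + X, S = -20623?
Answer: -2/124285 ≈ -1.6092e-5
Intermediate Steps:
X = -72268 (X = -4*18067 = -72268)
K(R) = 1/2 (K(R) = (R/R)/2 = (1/2)*1 = 1/2)
T = -20623
a = -92891 (a = -20623 - 72268 = -92891)
1/((30748 + K(-106)) + a) = 1/((30748 + 1/2) - 92891) = 1/(61497/2 - 92891) = 1/(-124285/2) = -2/124285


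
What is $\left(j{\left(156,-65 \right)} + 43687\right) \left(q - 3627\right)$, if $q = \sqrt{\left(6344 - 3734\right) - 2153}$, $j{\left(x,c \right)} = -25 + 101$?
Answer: $-158728401 + 43763 \sqrt{457} \approx -1.5779 \cdot 10^{8}$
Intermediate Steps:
$j{\left(x,c \right)} = 76$
$q = \sqrt{457}$ ($q = \sqrt{2610 - 2153} = \sqrt{457} \approx 21.378$)
$\left(j{\left(156,-65 \right)} + 43687\right) \left(q - 3627\right) = \left(76 + 43687\right) \left(\sqrt{457} - 3627\right) = 43763 \left(-3627 + \sqrt{457}\right) = -158728401 + 43763 \sqrt{457}$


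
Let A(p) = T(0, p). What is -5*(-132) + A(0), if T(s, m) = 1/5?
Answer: 3301/5 ≈ 660.20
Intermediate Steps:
T(s, m) = ⅕
A(p) = ⅕
-5*(-132) + A(0) = -5*(-132) + ⅕ = 660 + ⅕ = 3301/5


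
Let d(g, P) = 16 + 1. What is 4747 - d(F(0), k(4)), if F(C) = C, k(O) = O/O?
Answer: 4730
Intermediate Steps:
k(O) = 1
d(g, P) = 17
4747 - d(F(0), k(4)) = 4747 - 1*17 = 4747 - 17 = 4730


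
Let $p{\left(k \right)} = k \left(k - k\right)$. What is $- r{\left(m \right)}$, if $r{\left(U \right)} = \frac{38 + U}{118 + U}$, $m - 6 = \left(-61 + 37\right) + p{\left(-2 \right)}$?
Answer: $- \frac{1}{5} \approx -0.2$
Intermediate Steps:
$p{\left(k \right)} = 0$ ($p{\left(k \right)} = k 0 = 0$)
$m = -18$ ($m = 6 + \left(\left(-61 + 37\right) + 0\right) = 6 + \left(-24 + 0\right) = 6 - 24 = -18$)
$r{\left(U \right)} = \frac{38 + U}{118 + U}$
$- r{\left(m \right)} = - \frac{38 - 18}{118 - 18} = - \frac{20}{100} = \left(-1\right) \frac{1}{5} = - \frac{1}{5}$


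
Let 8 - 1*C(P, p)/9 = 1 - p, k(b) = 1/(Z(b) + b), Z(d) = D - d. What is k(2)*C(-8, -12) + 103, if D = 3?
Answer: 88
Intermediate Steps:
Z(d) = 3 - d
k(b) = 1/3 (k(b) = 1/((3 - b) + b) = 1/3)
C(P, p) = 63 + 9*p (C(P, p) = 72 - 9*(1 - p) = 72 + (-9 + 9*p) = 63 + 9*p)
k(2)*C(-8, -12) + 103 = (63 + 9*(-12))/3 + 103 = (63 - 108)/3 + 103 = (1/3)*(-45) + 103 = -15 + 103 = 88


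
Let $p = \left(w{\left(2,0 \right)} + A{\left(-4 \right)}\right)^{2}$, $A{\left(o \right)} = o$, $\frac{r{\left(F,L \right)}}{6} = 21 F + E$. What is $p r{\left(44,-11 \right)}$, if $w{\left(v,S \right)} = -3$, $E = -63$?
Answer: $253134$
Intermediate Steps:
$r{\left(F,L \right)} = -378 + 126 F$ ($r{\left(F,L \right)} = 6 \left(21 F - 63\right) = 6 \left(-63 + 21 F\right) = -378 + 126 F$)
$p = 49$ ($p = \left(-3 - 4\right)^{2} = \left(-7\right)^{2} = 49$)
$p r{\left(44,-11 \right)} = 49 \left(-378 + 126 \cdot 44\right) = 49 \left(-378 + 5544\right) = 49 \cdot 5166 = 253134$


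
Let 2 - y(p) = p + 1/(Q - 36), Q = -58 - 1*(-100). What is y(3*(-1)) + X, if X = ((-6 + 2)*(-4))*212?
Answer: 20381/6 ≈ 3396.8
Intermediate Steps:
Q = 42 (Q = -58 + 100 = 42)
X = 3392 (X = -4*(-4)*212 = 16*212 = 3392)
y(p) = 11/6 - p (y(p) = 2 - (p + 1/(42 - 36)) = 2 - (p + 1/6) = 2 - (p + ⅙) = 2 - (⅙ + p) = 2 + (-⅙ - p) = 11/6 - p)
y(3*(-1)) + X = (11/6 - 3*(-1)) + 3392 = (11/6 - 1*(-3)) + 3392 = (11/6 + 3) + 3392 = 29/6 + 3392 = 20381/6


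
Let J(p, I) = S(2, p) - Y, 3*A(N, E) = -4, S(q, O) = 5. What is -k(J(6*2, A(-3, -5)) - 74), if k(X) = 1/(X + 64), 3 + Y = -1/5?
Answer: 5/9 ≈ 0.55556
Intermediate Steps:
A(N, E) = -4/3 (A(N, E) = (1/3)*(-4) = -4/3)
Y = -16/5 (Y = -3 - 1/5 = -16/5 ≈ -3.2000)
J(p, I) = 41/5 (J(p, I) = 5 - 1*(-16/5) = 5 + 16/5 = 41/5)
k(X) = 1/(64 + X)
-k(J(6*2, A(-3, -5)) - 74) = -1/(64 + (41/5 - 74)) = -1/(64 - 329/5) = -1/(-9/5) = -1*(-5/9) = 5/9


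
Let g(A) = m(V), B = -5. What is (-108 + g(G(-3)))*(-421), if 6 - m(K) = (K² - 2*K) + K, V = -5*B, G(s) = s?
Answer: 295542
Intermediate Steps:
V = 25 (V = -5*(-5) = 25)
m(K) = 6 + K - K² (m(K) = 6 - ((K² - 2*K) + K) = 6 - (K² - K) = 6 + (K - K²) = 6 + K - K²)
g(A) = -594 (g(A) = 6 + 25 - 1*25² = 6 + 25 - 1*625 = 6 + 25 - 625 = -594)
(-108 + g(G(-3)))*(-421) = (-108 - 594)*(-421) = -702*(-421) = 295542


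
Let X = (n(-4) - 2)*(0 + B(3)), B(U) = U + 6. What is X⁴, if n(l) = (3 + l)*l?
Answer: 104976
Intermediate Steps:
B(U) = 6 + U
n(l) = l*(3 + l)
X = 18 (X = (-4*(3 - 4) - 2)*(0 + (6 + 3)) = (-4*(-1) - 2)*(0 + 9) = (4 - 2)*9 = 2*9 = 18)
X⁴ = 18⁴ = 104976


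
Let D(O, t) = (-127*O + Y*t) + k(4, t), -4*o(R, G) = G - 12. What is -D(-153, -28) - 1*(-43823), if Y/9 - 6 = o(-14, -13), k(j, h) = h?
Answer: 27507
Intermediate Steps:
o(R, G) = 3 - G/4 (o(R, G) = -(G - 12)/4 = -(-12 + G)/4 = 3 - G/4)
Y = 441/4 (Y = 54 + 9*(3 - 1/4*(-13)) = 54 + 9*(3 + 13/4) = 54 + 9*(25/4) = 54 + 225/4 = 441/4 ≈ 110.25)
D(O, t) = -127*O + 445*t/4 (D(O, t) = (-127*O + 441*t/4) + t = -127*O + 445*t/4)
-D(-153, -28) - 1*(-43823) = -(-127*(-153) + (445/4)*(-28)) - 1*(-43823) = -(19431 - 3115) + 43823 = -1*16316 + 43823 = -16316 + 43823 = 27507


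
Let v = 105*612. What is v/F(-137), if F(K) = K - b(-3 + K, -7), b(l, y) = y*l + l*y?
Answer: -7140/233 ≈ -30.644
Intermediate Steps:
b(l, y) = 2*l*y (b(l, y) = l*y + l*y = 2*l*y)
v = 64260
F(K) = -42 + 15*K (F(K) = K - 2*(-3 + K)*(-7) = K - (42 - 14*K) = K + (-42 + 14*K) = -42 + 15*K)
v/F(-137) = 64260/(-42 + 15*(-137)) = 64260/(-42 - 2055) = 64260/(-2097) = 64260*(-1/2097) = -7140/233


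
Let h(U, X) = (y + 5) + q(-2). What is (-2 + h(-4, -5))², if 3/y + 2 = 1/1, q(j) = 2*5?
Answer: 100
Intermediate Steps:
q(j) = 10
y = -3 (y = 3/(-2 + 1/1) = 3/(-2 + 1*1) = 3/(-2 + 1) = 3/(-1) = 3*(-1) = -3)
h(U, X) = 12 (h(U, X) = (-3 + 5) + 10 = 2 + 10 = 12)
(-2 + h(-4, -5))² = (-2 + 12)² = 10² = 100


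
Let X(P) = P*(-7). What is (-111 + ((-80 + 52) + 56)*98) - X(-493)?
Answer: -818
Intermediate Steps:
X(P) = -7*P
(-111 + ((-80 + 52) + 56)*98) - X(-493) = (-111 + ((-80 + 52) + 56)*98) - (-7)*(-493) = (-111 + (-28 + 56)*98) - 1*3451 = (-111 + 28*98) - 3451 = (-111 + 2744) - 3451 = 2633 - 3451 = -818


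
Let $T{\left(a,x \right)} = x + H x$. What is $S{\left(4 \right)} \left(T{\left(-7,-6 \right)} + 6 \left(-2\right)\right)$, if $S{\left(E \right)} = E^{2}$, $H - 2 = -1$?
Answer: $-384$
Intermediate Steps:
$H = 1$ ($H = 2 - 1 = 1$)
$T{\left(a,x \right)} = 2 x$ ($T{\left(a,x \right)} = x + 1 x = x + x = 2 x$)
$S{\left(4 \right)} \left(T{\left(-7,-6 \right)} + 6 \left(-2\right)\right) = 4^{2} \left(2 \left(-6\right) + 6 \left(-2\right)\right) = 16 \left(-12 - 12\right) = 16 \left(-24\right) = -384$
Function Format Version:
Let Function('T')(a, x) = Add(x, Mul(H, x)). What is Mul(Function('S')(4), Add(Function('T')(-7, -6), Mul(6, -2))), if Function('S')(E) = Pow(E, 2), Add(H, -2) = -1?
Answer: -384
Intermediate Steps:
H = 1 (H = Add(2, -1) = 1)
Function('T')(a, x) = Mul(2, x) (Function('T')(a, x) = Add(x, Mul(1, x)) = Add(x, x) = Mul(2, x))
Mul(Function('S')(4), Add(Function('T')(-7, -6), Mul(6, -2))) = Mul(Pow(4, 2), Add(Mul(2, -6), Mul(6, -2))) = Mul(16, Add(-12, -12)) = Mul(16, -24) = -384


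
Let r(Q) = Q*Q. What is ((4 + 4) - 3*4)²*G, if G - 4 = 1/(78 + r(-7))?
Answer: 8144/127 ≈ 64.126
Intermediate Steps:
r(Q) = Q²
G = 509/127 (G = 4 + 1/(78 + (-7)²) = 4 + 1/(78 + 49) = 4 + 1/127 = 509/127 ≈ 4.0079)
((4 + 4) - 3*4)²*G = ((4 + 4) - 3*4)²*(509/127) = (8 - 12)²*(509/127) = (-4)²*(509/127) = 16*(509/127) = 8144/127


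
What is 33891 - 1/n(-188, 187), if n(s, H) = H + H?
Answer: 12675233/374 ≈ 33891.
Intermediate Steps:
n(s, H) = 2*H
33891 - 1/n(-188, 187) = 33891 - 1/(2*187) = 33891 - 1/374 = 12675233/374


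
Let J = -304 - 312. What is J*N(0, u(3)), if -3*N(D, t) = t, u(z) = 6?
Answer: 1232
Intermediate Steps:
N(D, t) = -t/3
J = -616
J*N(0, u(3)) = -(-616)*6/3 = -616*(-2) = 1232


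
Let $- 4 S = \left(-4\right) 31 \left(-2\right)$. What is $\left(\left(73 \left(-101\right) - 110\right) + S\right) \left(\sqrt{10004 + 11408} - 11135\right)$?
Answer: $84013575 - 15090 \sqrt{5353} \approx 8.291 \cdot 10^{7}$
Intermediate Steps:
$S = -62$ ($S = - \frac{\left(-4\right) 31 \left(-2\right)}{4} = - \frac{\left(-124\right) \left(-2\right)}{4} = \left(- \frac{1}{4}\right) 248 = -62$)
$\left(\left(73 \left(-101\right) - 110\right) + S\right) \left(\sqrt{10004 + 11408} - 11135\right) = \left(\left(73 \left(-101\right) - 110\right) - 62\right) \left(\sqrt{10004 + 11408} - 11135\right) = \left(\left(-7373 - 110\right) - 62\right) \left(\sqrt{21412} - 11135\right) = \left(-7483 - 62\right) \left(2 \sqrt{5353} - 11135\right) = - 7545 \left(-11135 + 2 \sqrt{5353}\right) = 84013575 - 15090 \sqrt{5353}$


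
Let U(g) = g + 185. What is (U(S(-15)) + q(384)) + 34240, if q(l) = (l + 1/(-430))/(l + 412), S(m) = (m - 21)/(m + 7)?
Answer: 11784694379/342280 ≈ 34430.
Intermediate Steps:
S(m) = (-21 + m)/(7 + m)
U(g) = 185 + g
q(l) = (-1/430 + l)/(412 + l) (q(l) = (l - 1/430)/(412 + l) = (-1/430 + l)/(412 + l))
(U(S(-15)) + q(384)) + 34240 = ((185 + (-21 - 15)/(7 - 15)) + (-1/430 + 384)/(412 + 384)) + 34240 = ((185 - 36/(-8)) + (165119/430)/796) + 34240 = ((185 - ⅛*(-36)) + (1/796)*(165119/430)) + 34240 = ((185 + 9/2) + 165119/342280) + 34240 = (379/2 + 165119/342280) + 34240 = 65027179/342280 + 34240 = 11784694379/342280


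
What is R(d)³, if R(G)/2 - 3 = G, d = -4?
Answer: -8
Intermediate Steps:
R(G) = 6 + 2*G
R(d)³ = (6 + 2*(-4))³ = (6 - 8)³ = (-2)³ = -8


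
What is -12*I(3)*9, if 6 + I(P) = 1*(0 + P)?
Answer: 324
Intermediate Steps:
I(P) = -6 + P (I(P) = -6 + 1*(0 + P) = -6 + 1*P = -6 + P)
-12*I(3)*9 = -12*(-6 + 3)*9 = -12*(-3)*9 = 36*9 = 324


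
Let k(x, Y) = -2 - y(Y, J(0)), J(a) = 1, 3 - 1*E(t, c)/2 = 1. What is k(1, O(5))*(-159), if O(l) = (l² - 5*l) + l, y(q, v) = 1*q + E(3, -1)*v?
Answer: 1749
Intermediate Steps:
E(t, c) = 4 (E(t, c) = 6 - 2*1 = 6 - 2 = 4)
y(q, v) = q + 4*v (y(q, v) = 1*q + 4*v = q + 4*v)
O(l) = l² - 4*l
k(x, Y) = -6 - Y (k(x, Y) = -2 - (Y + 4*1) = -2 - (Y + 4) = -2 - (4 + Y) = -2 + (-4 - Y) = -6 - Y)
k(1, O(5))*(-159) = (-6 - 5*(-4 + 5))*(-159) = (-6 - 5)*(-159) = -11*(-159) = 1749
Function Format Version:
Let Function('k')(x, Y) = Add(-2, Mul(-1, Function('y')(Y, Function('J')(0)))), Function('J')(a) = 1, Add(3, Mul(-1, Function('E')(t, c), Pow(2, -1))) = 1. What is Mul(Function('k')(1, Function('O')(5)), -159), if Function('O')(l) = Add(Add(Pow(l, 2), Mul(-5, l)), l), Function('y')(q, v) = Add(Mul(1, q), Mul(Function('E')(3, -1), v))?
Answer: 1749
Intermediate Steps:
Function('E')(t, c) = 4 (Function('E')(t, c) = Add(6, Mul(-2, 1)) = Add(6, -2) = 4)
Function('y')(q, v) = Add(q, Mul(4, v)) (Function('y')(q, v) = Add(Mul(1, q), Mul(4, v)) = Add(q, Mul(4, v)))
Function('O')(l) = Add(Pow(l, 2), Mul(-4, l))
Function('k')(x, Y) = Add(-6, Mul(-1, Y)) (Function('k')(x, Y) = Add(-2, Mul(-1, Add(Y, Mul(4, 1)))) = Add(-2, Mul(-1, Add(Y, 4))) = Add(-2, Mul(-1, Add(4, Y))) = Add(-2, Add(-4, Mul(-1, Y))) = Add(-6, Mul(-1, Y)))
Mul(Function('k')(1, Function('O')(5)), -159) = Mul(Add(-6, Mul(-1, Mul(5, Add(-4, 5)))), -159) = Mul(Add(-6, Mul(-1, Mul(5, 1))), -159) = Mul(Add(-6, Mul(-1, 5)), -159) = Mul(Add(-6, -5), -159) = Mul(-11, -159) = 1749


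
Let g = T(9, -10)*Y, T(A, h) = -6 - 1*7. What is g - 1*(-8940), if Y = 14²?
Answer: 6392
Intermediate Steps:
T(A, h) = -13 (T(A, h) = -6 - 7 = -13)
Y = 196
g = -2548 (g = -13*196 = -2548)
g - 1*(-8940) = -2548 - 1*(-8940) = -2548 + 8940 = 6392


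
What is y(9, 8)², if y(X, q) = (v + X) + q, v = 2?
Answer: 361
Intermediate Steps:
y(X, q) = 2 + X + q (y(X, q) = (2 + X) + q = 2 + X + q)
y(9, 8)² = (2 + 9 + 8)² = 19² = 361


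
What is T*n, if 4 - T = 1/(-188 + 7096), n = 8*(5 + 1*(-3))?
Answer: 110524/1727 ≈ 63.998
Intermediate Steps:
n = 16 (n = 8*(5 - 3) = 8*2 = 16)
T = 27631/6908 (T = 4 - 1/(-188 + 7096) = 4 - 1/6908 = 27631/6908 ≈ 3.9999)
T*n = (27631/6908)*16 = 110524/1727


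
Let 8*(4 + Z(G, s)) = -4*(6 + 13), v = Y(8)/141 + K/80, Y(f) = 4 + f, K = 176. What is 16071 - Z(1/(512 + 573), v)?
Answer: 32169/2 ≈ 16085.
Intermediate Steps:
v = 537/235 (v = (4 + 8)/141 + 176/80 = 12*(1/141) + 176*(1/80) = 4/47 + 11/5 = 537/235 ≈ 2.2851)
Z(G, s) = -27/2 (Z(G, s) = -4 + (-4*(6 + 13))/8 = -4 + (-4*19)/8 = -4 + (⅛)*(-76) = -4 - 19/2 = -27/2)
16071 - Z(1/(512 + 573), v) = 16071 - 1*(-27/2) = 16071 + 27/2 = 32169/2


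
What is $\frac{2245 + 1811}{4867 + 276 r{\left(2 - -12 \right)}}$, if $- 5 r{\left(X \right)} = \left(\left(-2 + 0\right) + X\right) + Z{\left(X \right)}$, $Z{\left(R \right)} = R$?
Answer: $\frac{20280}{17159} \approx 1.1819$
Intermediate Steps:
$r{\left(X \right)} = \frac{2}{5} - \frac{2 X}{5}$ ($r{\left(X \right)} = - \frac{\left(\left(-2 + 0\right) + X\right) + X}{5} = - \frac{\left(-2 + X\right) + X}{5} = - \frac{-2 + 2 X}{5} = \frac{2}{5} - \frac{2 X}{5}$)
$\frac{2245 + 1811}{4867 + 276 r{\left(2 - -12 \right)}} = \frac{2245 + 1811}{4867 + 276 \left(\frac{2}{5} - \frac{2 \left(2 - -12\right)}{5}\right)} = \frac{4056}{4867 + 276 \left(\frac{2}{5} - \frac{2 \left(2 + 12\right)}{5}\right)} = \frac{4056}{4867 + 276 \left(\frac{2}{5} - \frac{28}{5}\right)} = \frac{4056}{4867 + 276 \left(- \frac{26}{5}\right)} = \frac{4056}{4867 - \frac{7176}{5}} = \frac{4056}{\frac{17159}{5}} = 4056 \cdot \frac{5}{17159} = \frac{20280}{17159}$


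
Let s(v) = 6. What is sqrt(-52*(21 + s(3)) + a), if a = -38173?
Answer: I*sqrt(39577) ≈ 198.94*I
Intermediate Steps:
sqrt(-52*(21 + s(3)) + a) = sqrt(-52*(21 + 6) - 38173) = sqrt(-52*27 - 38173) = sqrt(-1404 - 38173) = sqrt(-39577) = I*sqrt(39577)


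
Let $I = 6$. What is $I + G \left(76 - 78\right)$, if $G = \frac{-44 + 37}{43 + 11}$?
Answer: $\frac{169}{27} \approx 6.2593$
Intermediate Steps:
$G = - \frac{7}{54} \approx -0.12963$
$I + G \left(76 - 78\right) = 6 - \frac{7 \left(76 - 78\right)}{54} = 6 - - \frac{7}{27} = 6 + \frac{7}{27} = \frac{169}{27}$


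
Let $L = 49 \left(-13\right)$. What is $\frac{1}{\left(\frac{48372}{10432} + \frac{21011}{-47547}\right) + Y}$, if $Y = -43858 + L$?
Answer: $- \frac{124002576}{5516974429937} \approx -2.2477 \cdot 10^{-5}$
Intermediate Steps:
$L = -637$
$Y = -44495$ ($Y = -43858 - 637 = -44495$)
$\frac{1}{\left(\frac{48372}{10432} + \frac{21011}{-47547}\right) + Y} = \frac{1}{\left(\frac{48372}{10432} + \frac{21011}{-47547}\right) - 44495} = \frac{1}{\left(48372 \cdot \frac{1}{10432} + 21011 \left(- \frac{1}{47547}\right)\right) - 44495} = \frac{1}{\left(\frac{12093}{2608} - \frac{21011}{47547}\right) - 44495} = \frac{1}{\frac{520189183}{124002576} - 44495} = \frac{1}{- \frac{5516974429937}{124002576}} = - \frac{124002576}{5516974429937}$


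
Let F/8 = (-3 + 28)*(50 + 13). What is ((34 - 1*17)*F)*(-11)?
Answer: -2356200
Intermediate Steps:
F = 12600 (F = 8*((-3 + 28)*(50 + 13)) = 8*(25*63) = 8*1575 = 12600)
((34 - 1*17)*F)*(-11) = ((34 - 1*17)*12600)*(-11) = ((34 - 17)*12600)*(-11) = (17*12600)*(-11) = 214200*(-11) = -2356200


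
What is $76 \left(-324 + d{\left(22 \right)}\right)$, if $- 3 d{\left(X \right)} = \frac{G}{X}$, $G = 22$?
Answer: $- \frac{73948}{3} \approx -24649.0$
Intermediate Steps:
$d{\left(X \right)} = - \frac{22}{3 X}$ ($d{\left(X \right)} = - \frac{22 \frac{1}{X}}{3} = - \frac{22}{3 X}$)
$76 \left(-324 + d{\left(22 \right)}\right) = 76 \left(-324 - \frac{22}{3 \cdot 22}\right) = 76 \left(-324 - \frac{1}{3}\right) = 76 \left(- \frac{973}{3}\right) = - \frac{73948}{3}$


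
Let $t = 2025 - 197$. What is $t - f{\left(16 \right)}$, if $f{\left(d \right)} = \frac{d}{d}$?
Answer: $1827$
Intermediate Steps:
$f{\left(d \right)} = 1$
$t = 1828$ ($t = 2025 - 197 = 1828$)
$t - f{\left(16 \right)} = 1828 - 1 = 1827$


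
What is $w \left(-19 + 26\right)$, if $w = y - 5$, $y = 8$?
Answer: $21$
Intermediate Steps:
$w = 3$ ($w = 8 - 5 = 3$)
$w \left(-19 + 26\right) = 3 \left(-19 + 26\right) = 3 \cdot 7 = 21$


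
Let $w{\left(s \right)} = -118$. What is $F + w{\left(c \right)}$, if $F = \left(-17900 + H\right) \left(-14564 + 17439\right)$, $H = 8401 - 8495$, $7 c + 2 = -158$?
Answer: $-51732868$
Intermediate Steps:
$c = - \frac{160}{7}$ ($c = - \frac{2}{7} + \frac{1}{7} \left(-158\right) = - \frac{2}{7} - \frac{158}{7} = - \frac{160}{7} \approx -22.857$)
$H = -94$
$F = -51732750$ ($F = \left(-17900 - 94\right) \left(-14564 + 17439\right) = \left(-17994\right) 2875 = -51732750$)
$F + w{\left(c \right)} = -51732750 - 118 = -51732868$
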